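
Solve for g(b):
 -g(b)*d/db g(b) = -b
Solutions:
 g(b) = -sqrt(C1 + b^2)
 g(b) = sqrt(C1 + b^2)


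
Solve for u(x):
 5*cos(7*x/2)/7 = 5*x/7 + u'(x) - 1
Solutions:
 u(x) = C1 - 5*x^2/14 + x + 10*sin(7*x/2)/49


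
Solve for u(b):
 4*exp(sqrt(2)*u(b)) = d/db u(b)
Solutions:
 u(b) = sqrt(2)*(2*log(-1/(C1 + 4*b)) - log(2))/4


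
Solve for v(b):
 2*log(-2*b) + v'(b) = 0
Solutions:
 v(b) = C1 - 2*b*log(-b) + 2*b*(1 - log(2))


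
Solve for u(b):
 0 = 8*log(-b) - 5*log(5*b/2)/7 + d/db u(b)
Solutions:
 u(b) = C1 - 51*b*log(b)/7 + b*(-5*log(2)/7 + 5*log(5)/7 + 51/7 - 8*I*pi)


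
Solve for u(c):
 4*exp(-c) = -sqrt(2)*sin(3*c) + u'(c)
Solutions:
 u(c) = C1 - sqrt(2)*cos(3*c)/3 - 4*exp(-c)


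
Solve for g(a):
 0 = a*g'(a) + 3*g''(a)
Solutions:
 g(a) = C1 + C2*erf(sqrt(6)*a/6)


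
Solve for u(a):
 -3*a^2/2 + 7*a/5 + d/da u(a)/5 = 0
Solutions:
 u(a) = C1 + 5*a^3/2 - 7*a^2/2


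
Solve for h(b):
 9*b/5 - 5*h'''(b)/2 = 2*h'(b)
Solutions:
 h(b) = C1 + C2*sin(2*sqrt(5)*b/5) + C3*cos(2*sqrt(5)*b/5) + 9*b^2/20


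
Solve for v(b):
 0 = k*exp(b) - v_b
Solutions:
 v(b) = C1 + k*exp(b)


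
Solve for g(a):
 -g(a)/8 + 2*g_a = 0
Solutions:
 g(a) = C1*exp(a/16)


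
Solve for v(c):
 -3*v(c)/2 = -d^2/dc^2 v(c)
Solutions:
 v(c) = C1*exp(-sqrt(6)*c/2) + C2*exp(sqrt(6)*c/2)


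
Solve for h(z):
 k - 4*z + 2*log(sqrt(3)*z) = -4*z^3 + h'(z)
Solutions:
 h(z) = C1 + k*z + z^4 - 2*z^2 + 2*z*log(z) - 2*z + z*log(3)


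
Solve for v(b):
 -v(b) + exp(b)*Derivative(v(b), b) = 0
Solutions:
 v(b) = C1*exp(-exp(-b))


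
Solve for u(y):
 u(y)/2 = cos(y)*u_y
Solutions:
 u(y) = C1*(sin(y) + 1)^(1/4)/(sin(y) - 1)^(1/4)


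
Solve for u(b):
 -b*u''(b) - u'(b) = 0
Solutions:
 u(b) = C1 + C2*log(b)


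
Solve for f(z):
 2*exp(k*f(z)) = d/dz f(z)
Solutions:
 f(z) = Piecewise((log(-1/(C1*k + 2*k*z))/k, Ne(k, 0)), (nan, True))
 f(z) = Piecewise((C1 + 2*z, Eq(k, 0)), (nan, True))


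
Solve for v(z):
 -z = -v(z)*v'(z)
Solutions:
 v(z) = -sqrt(C1 + z^2)
 v(z) = sqrt(C1 + z^2)


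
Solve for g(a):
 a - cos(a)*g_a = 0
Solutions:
 g(a) = C1 + Integral(a/cos(a), a)


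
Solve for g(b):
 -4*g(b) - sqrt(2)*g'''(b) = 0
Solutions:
 g(b) = C3*exp(-sqrt(2)*b) + (C1*sin(sqrt(6)*b/2) + C2*cos(sqrt(6)*b/2))*exp(sqrt(2)*b/2)


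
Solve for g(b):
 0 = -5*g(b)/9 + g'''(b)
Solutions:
 g(b) = C3*exp(15^(1/3)*b/3) + (C1*sin(3^(5/6)*5^(1/3)*b/6) + C2*cos(3^(5/6)*5^(1/3)*b/6))*exp(-15^(1/3)*b/6)


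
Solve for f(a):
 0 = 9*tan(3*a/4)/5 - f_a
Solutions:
 f(a) = C1 - 12*log(cos(3*a/4))/5


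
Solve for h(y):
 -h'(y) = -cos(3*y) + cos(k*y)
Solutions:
 h(y) = C1 + sin(3*y)/3 - sin(k*y)/k


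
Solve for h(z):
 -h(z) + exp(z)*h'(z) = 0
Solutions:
 h(z) = C1*exp(-exp(-z))


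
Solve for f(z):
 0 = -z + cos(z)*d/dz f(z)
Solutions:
 f(z) = C1 + Integral(z/cos(z), z)


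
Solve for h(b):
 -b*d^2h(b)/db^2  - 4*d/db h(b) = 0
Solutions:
 h(b) = C1 + C2/b^3


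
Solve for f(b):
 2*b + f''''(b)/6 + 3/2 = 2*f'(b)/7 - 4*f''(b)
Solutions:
 f(b) = C1 + C2*exp(14^(1/3)*b*(-7^(1/3)*(3 + sqrt(6281))^(1/3)/14 + 2*2^(1/3)/(3 + sqrt(6281))^(1/3)))*sin(14^(1/3)*sqrt(3)*b*(2*2^(1/3)/(3 + sqrt(6281))^(1/3) + 7^(1/3)*(3 + sqrt(6281))^(1/3)/14)) + C3*exp(14^(1/3)*b*(-7^(1/3)*(3 + sqrt(6281))^(1/3)/14 + 2*2^(1/3)/(3 + sqrt(6281))^(1/3)))*cos(14^(1/3)*sqrt(3)*b*(2*2^(1/3)/(3 + sqrt(6281))^(1/3) + 7^(1/3)*(3 + sqrt(6281))^(1/3)/14)) + C4*exp(14^(1/3)*b*(-4*2^(1/3)/(3 + sqrt(6281))^(1/3) + 7^(1/3)*(3 + sqrt(6281))^(1/3)/7)) + 7*b^2/2 + 413*b/4


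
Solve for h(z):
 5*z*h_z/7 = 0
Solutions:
 h(z) = C1


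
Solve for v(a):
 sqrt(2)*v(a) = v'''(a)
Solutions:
 v(a) = C3*exp(2^(1/6)*a) + (C1*sin(2^(1/6)*sqrt(3)*a/2) + C2*cos(2^(1/6)*sqrt(3)*a/2))*exp(-2^(1/6)*a/2)


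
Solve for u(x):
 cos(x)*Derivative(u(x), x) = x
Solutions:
 u(x) = C1 + Integral(x/cos(x), x)


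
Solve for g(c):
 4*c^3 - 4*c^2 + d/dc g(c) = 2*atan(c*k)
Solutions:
 g(c) = C1 - c^4 + 4*c^3/3 + 2*Piecewise((c*atan(c*k) - log(c^2*k^2 + 1)/(2*k), Ne(k, 0)), (0, True))


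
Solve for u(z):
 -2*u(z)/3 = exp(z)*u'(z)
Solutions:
 u(z) = C1*exp(2*exp(-z)/3)


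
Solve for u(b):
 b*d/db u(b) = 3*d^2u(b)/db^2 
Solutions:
 u(b) = C1 + C2*erfi(sqrt(6)*b/6)


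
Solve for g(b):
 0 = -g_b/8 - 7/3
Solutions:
 g(b) = C1 - 56*b/3


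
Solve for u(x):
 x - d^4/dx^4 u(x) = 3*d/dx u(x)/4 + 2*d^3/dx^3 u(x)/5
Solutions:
 u(x) = C1 + C2*exp(x*(-8 + 16/(45*sqrt(51265) + 10189)^(1/3) + (45*sqrt(51265) + 10189)^(1/3))/60)*sin(sqrt(3)*x*(-(45*sqrt(51265) + 10189)^(1/3) + 16/(45*sqrt(51265) + 10189)^(1/3))/60) + C3*exp(x*(-8 + 16/(45*sqrt(51265) + 10189)^(1/3) + (45*sqrt(51265) + 10189)^(1/3))/60)*cos(sqrt(3)*x*(-(45*sqrt(51265) + 10189)^(1/3) + 16/(45*sqrt(51265) + 10189)^(1/3))/60) + C4*exp(-x*(16/(45*sqrt(51265) + 10189)^(1/3) + 4 + (45*sqrt(51265) + 10189)^(1/3))/30) + 2*x^2/3


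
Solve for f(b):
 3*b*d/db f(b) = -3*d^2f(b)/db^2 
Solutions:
 f(b) = C1 + C2*erf(sqrt(2)*b/2)


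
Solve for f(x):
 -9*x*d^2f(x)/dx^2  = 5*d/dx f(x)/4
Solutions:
 f(x) = C1 + C2*x^(31/36)


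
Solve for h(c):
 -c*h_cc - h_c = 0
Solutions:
 h(c) = C1 + C2*log(c)


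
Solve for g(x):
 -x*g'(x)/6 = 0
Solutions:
 g(x) = C1


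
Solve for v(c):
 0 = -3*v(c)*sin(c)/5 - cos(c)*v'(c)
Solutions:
 v(c) = C1*cos(c)^(3/5)


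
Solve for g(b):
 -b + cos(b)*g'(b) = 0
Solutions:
 g(b) = C1 + Integral(b/cos(b), b)


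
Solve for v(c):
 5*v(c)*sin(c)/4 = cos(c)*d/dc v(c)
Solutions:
 v(c) = C1/cos(c)^(5/4)


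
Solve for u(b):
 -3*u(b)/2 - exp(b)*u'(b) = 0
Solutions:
 u(b) = C1*exp(3*exp(-b)/2)


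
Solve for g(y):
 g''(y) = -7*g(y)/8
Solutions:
 g(y) = C1*sin(sqrt(14)*y/4) + C2*cos(sqrt(14)*y/4)


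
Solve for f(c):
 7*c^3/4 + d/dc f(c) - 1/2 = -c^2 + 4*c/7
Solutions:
 f(c) = C1 - 7*c^4/16 - c^3/3 + 2*c^2/7 + c/2


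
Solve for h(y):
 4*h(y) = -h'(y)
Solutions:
 h(y) = C1*exp(-4*y)


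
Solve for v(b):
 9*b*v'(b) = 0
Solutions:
 v(b) = C1


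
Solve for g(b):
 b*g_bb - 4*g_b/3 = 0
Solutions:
 g(b) = C1 + C2*b^(7/3)


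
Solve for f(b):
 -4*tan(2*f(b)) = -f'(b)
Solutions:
 f(b) = -asin(C1*exp(8*b))/2 + pi/2
 f(b) = asin(C1*exp(8*b))/2


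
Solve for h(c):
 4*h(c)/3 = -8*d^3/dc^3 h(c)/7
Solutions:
 h(c) = C3*exp(-6^(2/3)*7^(1/3)*c/6) + (C1*sin(2^(2/3)*3^(1/6)*7^(1/3)*c/4) + C2*cos(2^(2/3)*3^(1/6)*7^(1/3)*c/4))*exp(6^(2/3)*7^(1/3)*c/12)


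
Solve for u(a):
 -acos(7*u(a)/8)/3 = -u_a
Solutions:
 Integral(1/acos(7*_y/8), (_y, u(a))) = C1 + a/3


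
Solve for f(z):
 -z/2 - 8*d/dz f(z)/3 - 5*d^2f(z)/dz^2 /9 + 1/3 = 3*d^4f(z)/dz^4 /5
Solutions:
 f(z) = C1 + C2*exp(-5^(1/3)*z*(-9*(12 + sqrt(105601)/27)^(1/3) + 5*5^(1/3)/(12 + sqrt(105601)/27)^(1/3))/54)*sin(sqrt(3)*z*(25/(60 + 5*sqrt(105601)/27)^(1/3) + 9*(60 + 5*sqrt(105601)/27)^(1/3))/54) + C3*exp(-5^(1/3)*z*(-9*(12 + sqrt(105601)/27)^(1/3) + 5*5^(1/3)/(12 + sqrt(105601)/27)^(1/3))/54)*cos(sqrt(3)*z*(25/(60 + 5*sqrt(105601)/27)^(1/3) + 9*(60 + 5*sqrt(105601)/27)^(1/3))/54) + C4*exp(5^(1/3)*z*(-9*(12 + sqrt(105601)/27)^(1/3) + 5*5^(1/3)/(12 + sqrt(105601)/27)^(1/3))/27) - 3*z^2/32 + 21*z/128


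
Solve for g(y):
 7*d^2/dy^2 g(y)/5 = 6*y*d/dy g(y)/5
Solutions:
 g(y) = C1 + C2*erfi(sqrt(21)*y/7)


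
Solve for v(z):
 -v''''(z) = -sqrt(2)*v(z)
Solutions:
 v(z) = C1*exp(-2^(1/8)*z) + C2*exp(2^(1/8)*z) + C3*sin(2^(1/8)*z) + C4*cos(2^(1/8)*z)


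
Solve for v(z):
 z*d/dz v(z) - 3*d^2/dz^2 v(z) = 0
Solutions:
 v(z) = C1 + C2*erfi(sqrt(6)*z/6)


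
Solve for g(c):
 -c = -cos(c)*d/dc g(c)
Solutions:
 g(c) = C1 + Integral(c/cos(c), c)


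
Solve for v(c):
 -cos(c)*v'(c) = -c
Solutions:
 v(c) = C1 + Integral(c/cos(c), c)


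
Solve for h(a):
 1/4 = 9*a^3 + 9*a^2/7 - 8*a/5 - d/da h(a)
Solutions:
 h(a) = C1 + 9*a^4/4 + 3*a^3/7 - 4*a^2/5 - a/4


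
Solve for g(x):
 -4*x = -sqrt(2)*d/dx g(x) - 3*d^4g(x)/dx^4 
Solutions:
 g(x) = C1 + C4*exp(-2^(1/6)*3^(2/3)*x/3) + sqrt(2)*x^2 + (C2*sin(6^(1/6)*x/2) + C3*cos(6^(1/6)*x/2))*exp(2^(1/6)*3^(2/3)*x/6)


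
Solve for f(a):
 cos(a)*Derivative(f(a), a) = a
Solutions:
 f(a) = C1 + Integral(a/cos(a), a)


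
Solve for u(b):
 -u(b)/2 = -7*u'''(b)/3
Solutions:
 u(b) = C3*exp(14^(2/3)*3^(1/3)*b/14) + (C1*sin(14^(2/3)*3^(5/6)*b/28) + C2*cos(14^(2/3)*3^(5/6)*b/28))*exp(-14^(2/3)*3^(1/3)*b/28)


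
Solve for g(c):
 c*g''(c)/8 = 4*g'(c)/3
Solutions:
 g(c) = C1 + C2*c^(35/3)


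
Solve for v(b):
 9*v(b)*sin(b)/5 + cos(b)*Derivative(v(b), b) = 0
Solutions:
 v(b) = C1*cos(b)^(9/5)


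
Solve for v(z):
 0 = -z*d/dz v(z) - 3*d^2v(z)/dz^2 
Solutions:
 v(z) = C1 + C2*erf(sqrt(6)*z/6)


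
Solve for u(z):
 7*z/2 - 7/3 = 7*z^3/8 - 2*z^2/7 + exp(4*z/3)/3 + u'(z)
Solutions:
 u(z) = C1 - 7*z^4/32 + 2*z^3/21 + 7*z^2/4 - 7*z/3 - exp(4*z/3)/4


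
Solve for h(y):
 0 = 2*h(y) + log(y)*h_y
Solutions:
 h(y) = C1*exp(-2*li(y))


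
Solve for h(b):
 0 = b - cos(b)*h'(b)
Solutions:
 h(b) = C1 + Integral(b/cos(b), b)


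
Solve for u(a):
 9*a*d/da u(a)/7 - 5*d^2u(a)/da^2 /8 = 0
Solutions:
 u(a) = C1 + C2*erfi(6*sqrt(35)*a/35)


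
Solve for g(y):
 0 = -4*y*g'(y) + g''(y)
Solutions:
 g(y) = C1 + C2*erfi(sqrt(2)*y)


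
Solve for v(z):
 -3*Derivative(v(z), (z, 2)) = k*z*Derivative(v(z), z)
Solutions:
 v(z) = Piecewise((-sqrt(6)*sqrt(pi)*C1*erf(sqrt(6)*sqrt(k)*z/6)/(2*sqrt(k)) - C2, (k > 0) | (k < 0)), (-C1*z - C2, True))


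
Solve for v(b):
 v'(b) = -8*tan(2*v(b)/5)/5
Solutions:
 v(b) = -5*asin(C1*exp(-16*b/25))/2 + 5*pi/2
 v(b) = 5*asin(C1*exp(-16*b/25))/2


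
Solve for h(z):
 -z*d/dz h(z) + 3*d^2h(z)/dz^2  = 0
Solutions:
 h(z) = C1 + C2*erfi(sqrt(6)*z/6)


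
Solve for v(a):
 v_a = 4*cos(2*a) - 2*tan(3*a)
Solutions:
 v(a) = C1 + 2*log(cos(3*a))/3 + 2*sin(2*a)


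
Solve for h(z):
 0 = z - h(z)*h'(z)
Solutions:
 h(z) = -sqrt(C1 + z^2)
 h(z) = sqrt(C1 + z^2)


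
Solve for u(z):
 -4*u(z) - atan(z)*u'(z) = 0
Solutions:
 u(z) = C1*exp(-4*Integral(1/atan(z), z))


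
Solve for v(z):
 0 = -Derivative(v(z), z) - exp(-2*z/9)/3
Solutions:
 v(z) = C1 + 3*exp(-2*z/9)/2


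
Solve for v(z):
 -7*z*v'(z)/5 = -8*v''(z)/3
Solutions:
 v(z) = C1 + C2*erfi(sqrt(105)*z/20)


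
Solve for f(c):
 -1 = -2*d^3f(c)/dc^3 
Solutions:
 f(c) = C1 + C2*c + C3*c^2 + c^3/12


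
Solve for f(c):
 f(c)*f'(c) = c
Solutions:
 f(c) = -sqrt(C1 + c^2)
 f(c) = sqrt(C1 + c^2)


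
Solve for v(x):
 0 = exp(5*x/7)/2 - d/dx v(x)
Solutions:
 v(x) = C1 + 7*exp(5*x/7)/10


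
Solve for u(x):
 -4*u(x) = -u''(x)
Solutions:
 u(x) = C1*exp(-2*x) + C2*exp(2*x)


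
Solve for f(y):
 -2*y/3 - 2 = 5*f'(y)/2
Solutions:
 f(y) = C1 - 2*y^2/15 - 4*y/5


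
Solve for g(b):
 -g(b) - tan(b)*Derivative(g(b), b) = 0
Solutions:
 g(b) = C1/sin(b)


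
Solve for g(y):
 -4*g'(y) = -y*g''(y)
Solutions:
 g(y) = C1 + C2*y^5


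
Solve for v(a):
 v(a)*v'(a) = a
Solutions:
 v(a) = -sqrt(C1 + a^2)
 v(a) = sqrt(C1 + a^2)


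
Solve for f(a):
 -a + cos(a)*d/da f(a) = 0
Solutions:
 f(a) = C1 + Integral(a/cos(a), a)


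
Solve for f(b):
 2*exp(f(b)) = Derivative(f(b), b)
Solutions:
 f(b) = log(-1/(C1 + 2*b))


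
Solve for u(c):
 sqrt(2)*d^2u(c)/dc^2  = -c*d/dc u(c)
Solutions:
 u(c) = C1 + C2*erf(2^(1/4)*c/2)


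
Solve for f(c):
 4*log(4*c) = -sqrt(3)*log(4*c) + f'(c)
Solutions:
 f(c) = C1 + sqrt(3)*c*log(c) + 4*c*log(c) - 4*c - sqrt(3)*c + c*log(2^(2*sqrt(3) + 8))


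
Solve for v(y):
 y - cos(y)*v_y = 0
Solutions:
 v(y) = C1 + Integral(y/cos(y), y)


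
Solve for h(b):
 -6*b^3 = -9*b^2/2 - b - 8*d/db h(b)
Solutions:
 h(b) = C1 + 3*b^4/16 - 3*b^3/16 - b^2/16


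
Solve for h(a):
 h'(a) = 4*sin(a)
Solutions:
 h(a) = C1 - 4*cos(a)


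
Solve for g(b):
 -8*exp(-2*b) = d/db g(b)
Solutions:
 g(b) = C1 + 4*exp(-2*b)


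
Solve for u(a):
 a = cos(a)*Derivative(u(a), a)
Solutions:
 u(a) = C1 + Integral(a/cos(a), a)


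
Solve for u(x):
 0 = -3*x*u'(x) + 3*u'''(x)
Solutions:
 u(x) = C1 + Integral(C2*airyai(x) + C3*airybi(x), x)


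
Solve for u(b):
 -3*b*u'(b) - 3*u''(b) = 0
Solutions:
 u(b) = C1 + C2*erf(sqrt(2)*b/2)


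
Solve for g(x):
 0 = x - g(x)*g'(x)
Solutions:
 g(x) = -sqrt(C1 + x^2)
 g(x) = sqrt(C1 + x^2)


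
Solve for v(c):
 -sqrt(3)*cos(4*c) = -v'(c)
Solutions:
 v(c) = C1 + sqrt(3)*sin(4*c)/4


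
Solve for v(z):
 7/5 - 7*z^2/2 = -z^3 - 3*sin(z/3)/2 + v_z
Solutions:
 v(z) = C1 + z^4/4 - 7*z^3/6 + 7*z/5 - 9*cos(z/3)/2


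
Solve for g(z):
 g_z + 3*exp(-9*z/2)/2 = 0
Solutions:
 g(z) = C1 + exp(-9*z/2)/3


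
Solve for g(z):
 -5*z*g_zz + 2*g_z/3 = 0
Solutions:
 g(z) = C1 + C2*z^(17/15)


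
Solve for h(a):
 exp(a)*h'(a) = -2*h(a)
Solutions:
 h(a) = C1*exp(2*exp(-a))


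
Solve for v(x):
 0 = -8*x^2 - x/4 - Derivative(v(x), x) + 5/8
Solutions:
 v(x) = C1 - 8*x^3/3 - x^2/8 + 5*x/8


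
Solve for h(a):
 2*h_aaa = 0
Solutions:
 h(a) = C1 + C2*a + C3*a^2


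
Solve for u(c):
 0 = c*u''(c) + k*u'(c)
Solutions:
 u(c) = C1 + c^(1 - re(k))*(C2*sin(log(c)*Abs(im(k))) + C3*cos(log(c)*im(k)))


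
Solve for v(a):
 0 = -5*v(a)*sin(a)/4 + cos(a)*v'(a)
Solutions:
 v(a) = C1/cos(a)^(5/4)


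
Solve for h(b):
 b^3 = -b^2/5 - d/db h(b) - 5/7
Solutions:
 h(b) = C1 - b^4/4 - b^3/15 - 5*b/7


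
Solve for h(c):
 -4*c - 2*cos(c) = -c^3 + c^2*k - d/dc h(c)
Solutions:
 h(c) = C1 - c^4/4 + c^3*k/3 + 2*c^2 + 2*sin(c)


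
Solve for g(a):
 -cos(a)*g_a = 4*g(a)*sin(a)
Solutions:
 g(a) = C1*cos(a)^4


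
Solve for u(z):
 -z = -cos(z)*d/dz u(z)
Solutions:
 u(z) = C1 + Integral(z/cos(z), z)


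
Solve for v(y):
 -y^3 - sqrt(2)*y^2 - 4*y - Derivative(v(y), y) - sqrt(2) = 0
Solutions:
 v(y) = C1 - y^4/4 - sqrt(2)*y^3/3 - 2*y^2 - sqrt(2)*y


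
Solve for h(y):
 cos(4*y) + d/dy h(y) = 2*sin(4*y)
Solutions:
 h(y) = C1 - sin(4*y)/4 - cos(4*y)/2


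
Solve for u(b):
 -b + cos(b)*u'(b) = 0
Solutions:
 u(b) = C1 + Integral(b/cos(b), b)


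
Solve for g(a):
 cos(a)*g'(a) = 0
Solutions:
 g(a) = C1


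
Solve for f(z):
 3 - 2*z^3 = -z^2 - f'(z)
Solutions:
 f(z) = C1 + z^4/2 - z^3/3 - 3*z


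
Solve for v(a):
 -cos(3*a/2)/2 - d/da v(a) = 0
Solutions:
 v(a) = C1 - sin(3*a/2)/3


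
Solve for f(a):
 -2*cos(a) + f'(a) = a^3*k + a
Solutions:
 f(a) = C1 + a^4*k/4 + a^2/2 + 2*sin(a)


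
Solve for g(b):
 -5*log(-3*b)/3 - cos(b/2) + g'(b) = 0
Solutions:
 g(b) = C1 + 5*b*log(-b)/3 - 5*b/3 + 5*b*log(3)/3 + 2*sin(b/2)


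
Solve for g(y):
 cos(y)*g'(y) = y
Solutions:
 g(y) = C1 + Integral(y/cos(y), y)


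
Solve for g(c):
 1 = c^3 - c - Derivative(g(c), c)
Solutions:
 g(c) = C1 + c^4/4 - c^2/2 - c


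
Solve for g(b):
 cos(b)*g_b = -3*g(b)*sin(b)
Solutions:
 g(b) = C1*cos(b)^3


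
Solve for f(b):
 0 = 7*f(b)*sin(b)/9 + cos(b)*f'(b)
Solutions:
 f(b) = C1*cos(b)^(7/9)


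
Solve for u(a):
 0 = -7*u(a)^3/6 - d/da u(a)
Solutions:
 u(a) = -sqrt(3)*sqrt(-1/(C1 - 7*a))
 u(a) = sqrt(3)*sqrt(-1/(C1 - 7*a))


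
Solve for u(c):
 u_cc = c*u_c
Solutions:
 u(c) = C1 + C2*erfi(sqrt(2)*c/2)


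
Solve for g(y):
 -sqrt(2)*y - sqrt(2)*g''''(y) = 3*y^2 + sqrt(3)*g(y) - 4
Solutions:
 g(y) = -sqrt(3)*y^2 - sqrt(6)*y/3 + (C1*sin(2^(3/8)*3^(1/8)*y/2) + C2*cos(2^(3/8)*3^(1/8)*y/2))*exp(-2^(3/8)*3^(1/8)*y/2) + (C3*sin(2^(3/8)*3^(1/8)*y/2) + C4*cos(2^(3/8)*3^(1/8)*y/2))*exp(2^(3/8)*3^(1/8)*y/2) + 4*sqrt(3)/3


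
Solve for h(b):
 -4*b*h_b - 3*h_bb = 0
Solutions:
 h(b) = C1 + C2*erf(sqrt(6)*b/3)


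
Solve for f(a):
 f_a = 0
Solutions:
 f(a) = C1


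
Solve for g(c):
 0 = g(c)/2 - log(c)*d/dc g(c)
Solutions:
 g(c) = C1*exp(li(c)/2)


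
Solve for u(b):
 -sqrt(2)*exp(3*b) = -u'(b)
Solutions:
 u(b) = C1 + sqrt(2)*exp(3*b)/3


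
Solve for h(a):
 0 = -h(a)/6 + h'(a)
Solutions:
 h(a) = C1*exp(a/6)


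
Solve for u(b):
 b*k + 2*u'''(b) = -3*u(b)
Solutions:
 u(b) = C3*exp(-2^(2/3)*3^(1/3)*b/2) - b*k/3 + (C1*sin(2^(2/3)*3^(5/6)*b/4) + C2*cos(2^(2/3)*3^(5/6)*b/4))*exp(2^(2/3)*3^(1/3)*b/4)


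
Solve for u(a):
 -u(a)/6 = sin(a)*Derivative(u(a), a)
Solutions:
 u(a) = C1*(cos(a) + 1)^(1/12)/(cos(a) - 1)^(1/12)


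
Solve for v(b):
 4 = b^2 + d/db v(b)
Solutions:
 v(b) = C1 - b^3/3 + 4*b


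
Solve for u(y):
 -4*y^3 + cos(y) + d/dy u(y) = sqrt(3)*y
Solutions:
 u(y) = C1 + y^4 + sqrt(3)*y^2/2 - sin(y)


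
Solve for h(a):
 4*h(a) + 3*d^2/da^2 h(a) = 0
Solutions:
 h(a) = C1*sin(2*sqrt(3)*a/3) + C2*cos(2*sqrt(3)*a/3)


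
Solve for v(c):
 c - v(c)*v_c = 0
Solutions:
 v(c) = -sqrt(C1 + c^2)
 v(c) = sqrt(C1 + c^2)


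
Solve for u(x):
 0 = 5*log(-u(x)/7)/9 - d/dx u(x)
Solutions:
 -9*Integral(1/(log(-_y) - log(7)), (_y, u(x)))/5 = C1 - x


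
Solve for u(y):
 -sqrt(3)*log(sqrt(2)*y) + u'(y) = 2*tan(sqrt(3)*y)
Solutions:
 u(y) = C1 + sqrt(3)*y*(log(y) - 1) + sqrt(3)*y*log(2)/2 - 2*sqrt(3)*log(cos(sqrt(3)*y))/3


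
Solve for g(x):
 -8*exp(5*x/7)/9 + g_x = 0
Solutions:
 g(x) = C1 + 56*exp(5*x/7)/45


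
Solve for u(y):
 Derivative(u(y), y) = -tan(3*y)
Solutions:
 u(y) = C1 + log(cos(3*y))/3


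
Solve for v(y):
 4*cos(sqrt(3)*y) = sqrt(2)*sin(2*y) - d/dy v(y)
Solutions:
 v(y) = C1 - 4*sqrt(3)*sin(sqrt(3)*y)/3 - sqrt(2)*cos(2*y)/2


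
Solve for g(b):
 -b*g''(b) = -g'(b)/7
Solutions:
 g(b) = C1 + C2*b^(8/7)


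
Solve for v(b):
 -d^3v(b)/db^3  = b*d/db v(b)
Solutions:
 v(b) = C1 + Integral(C2*airyai(-b) + C3*airybi(-b), b)


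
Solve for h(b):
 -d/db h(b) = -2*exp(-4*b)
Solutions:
 h(b) = C1 - exp(-4*b)/2


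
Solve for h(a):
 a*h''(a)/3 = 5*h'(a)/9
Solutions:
 h(a) = C1 + C2*a^(8/3)


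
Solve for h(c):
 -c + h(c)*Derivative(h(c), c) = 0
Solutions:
 h(c) = -sqrt(C1 + c^2)
 h(c) = sqrt(C1 + c^2)


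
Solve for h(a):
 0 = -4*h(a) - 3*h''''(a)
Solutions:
 h(a) = (C1*sin(3^(3/4)*a/3) + C2*cos(3^(3/4)*a/3))*exp(-3^(3/4)*a/3) + (C3*sin(3^(3/4)*a/3) + C4*cos(3^(3/4)*a/3))*exp(3^(3/4)*a/3)


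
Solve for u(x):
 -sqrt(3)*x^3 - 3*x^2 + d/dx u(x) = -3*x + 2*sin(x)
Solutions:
 u(x) = C1 + sqrt(3)*x^4/4 + x^3 - 3*x^2/2 - 2*cos(x)


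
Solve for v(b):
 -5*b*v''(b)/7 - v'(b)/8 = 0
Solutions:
 v(b) = C1 + C2*b^(33/40)


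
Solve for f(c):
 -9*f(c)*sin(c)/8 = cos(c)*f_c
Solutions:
 f(c) = C1*cos(c)^(9/8)


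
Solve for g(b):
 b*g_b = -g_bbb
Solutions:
 g(b) = C1 + Integral(C2*airyai(-b) + C3*airybi(-b), b)


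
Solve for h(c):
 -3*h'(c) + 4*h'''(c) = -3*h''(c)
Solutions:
 h(c) = C1 + C2*exp(c*(-3 + sqrt(57))/8) + C3*exp(-c*(3 + sqrt(57))/8)


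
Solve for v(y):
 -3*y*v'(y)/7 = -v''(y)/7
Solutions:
 v(y) = C1 + C2*erfi(sqrt(6)*y/2)


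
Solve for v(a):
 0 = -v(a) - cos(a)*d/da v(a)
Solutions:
 v(a) = C1*sqrt(sin(a) - 1)/sqrt(sin(a) + 1)


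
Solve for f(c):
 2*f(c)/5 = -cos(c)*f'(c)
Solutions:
 f(c) = C1*(sin(c) - 1)^(1/5)/(sin(c) + 1)^(1/5)


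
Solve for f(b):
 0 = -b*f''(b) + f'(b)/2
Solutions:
 f(b) = C1 + C2*b^(3/2)


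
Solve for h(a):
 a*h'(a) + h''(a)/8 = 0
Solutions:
 h(a) = C1 + C2*erf(2*a)


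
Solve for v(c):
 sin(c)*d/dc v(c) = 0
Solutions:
 v(c) = C1


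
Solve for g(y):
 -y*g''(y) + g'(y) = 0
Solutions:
 g(y) = C1 + C2*y^2


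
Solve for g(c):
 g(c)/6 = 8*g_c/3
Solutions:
 g(c) = C1*exp(c/16)


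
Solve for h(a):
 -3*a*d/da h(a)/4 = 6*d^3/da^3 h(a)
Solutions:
 h(a) = C1 + Integral(C2*airyai(-a/2) + C3*airybi(-a/2), a)


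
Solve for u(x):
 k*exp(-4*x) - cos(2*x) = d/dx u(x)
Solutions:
 u(x) = C1 - k*exp(-4*x)/4 - sin(2*x)/2


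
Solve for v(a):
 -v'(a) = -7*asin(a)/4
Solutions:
 v(a) = C1 + 7*a*asin(a)/4 + 7*sqrt(1 - a^2)/4


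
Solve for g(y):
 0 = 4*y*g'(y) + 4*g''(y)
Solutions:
 g(y) = C1 + C2*erf(sqrt(2)*y/2)


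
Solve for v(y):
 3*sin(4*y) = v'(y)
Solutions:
 v(y) = C1 - 3*cos(4*y)/4


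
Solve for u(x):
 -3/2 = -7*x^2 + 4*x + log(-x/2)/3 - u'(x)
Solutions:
 u(x) = C1 - 7*x^3/3 + 2*x^2 + x*log(-x)/3 + x*(7 - 2*log(2))/6


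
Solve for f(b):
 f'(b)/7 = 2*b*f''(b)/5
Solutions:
 f(b) = C1 + C2*b^(19/14)


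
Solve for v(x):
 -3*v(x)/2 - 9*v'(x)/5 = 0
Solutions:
 v(x) = C1*exp(-5*x/6)


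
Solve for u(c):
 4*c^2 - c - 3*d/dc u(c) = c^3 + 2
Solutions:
 u(c) = C1 - c^4/12 + 4*c^3/9 - c^2/6 - 2*c/3


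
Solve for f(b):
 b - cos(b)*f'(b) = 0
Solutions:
 f(b) = C1 + Integral(b/cos(b), b)


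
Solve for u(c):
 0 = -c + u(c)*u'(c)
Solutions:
 u(c) = -sqrt(C1 + c^2)
 u(c) = sqrt(C1 + c^2)


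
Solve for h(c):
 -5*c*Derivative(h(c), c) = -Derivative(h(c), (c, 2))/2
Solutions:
 h(c) = C1 + C2*erfi(sqrt(5)*c)


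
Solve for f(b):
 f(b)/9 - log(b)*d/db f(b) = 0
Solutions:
 f(b) = C1*exp(li(b)/9)


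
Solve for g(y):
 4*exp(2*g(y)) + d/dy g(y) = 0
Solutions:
 g(y) = log(-sqrt(-1/(C1 - 4*y))) - log(2)/2
 g(y) = log(-1/(C1 - 4*y))/2 - log(2)/2


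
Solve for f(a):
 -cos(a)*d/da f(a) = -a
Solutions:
 f(a) = C1 + Integral(a/cos(a), a)


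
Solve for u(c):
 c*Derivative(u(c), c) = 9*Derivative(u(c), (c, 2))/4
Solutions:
 u(c) = C1 + C2*erfi(sqrt(2)*c/3)


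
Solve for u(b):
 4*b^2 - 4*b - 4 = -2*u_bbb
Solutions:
 u(b) = C1 + C2*b + C3*b^2 - b^5/30 + b^4/12 + b^3/3


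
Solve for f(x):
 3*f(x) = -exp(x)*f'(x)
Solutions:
 f(x) = C1*exp(3*exp(-x))


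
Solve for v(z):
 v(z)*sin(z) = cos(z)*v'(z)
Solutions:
 v(z) = C1/cos(z)


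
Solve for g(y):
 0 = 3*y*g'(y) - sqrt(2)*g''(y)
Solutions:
 g(y) = C1 + C2*erfi(2^(1/4)*sqrt(3)*y/2)


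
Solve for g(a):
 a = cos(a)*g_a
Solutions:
 g(a) = C1 + Integral(a/cos(a), a)


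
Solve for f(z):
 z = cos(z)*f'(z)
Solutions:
 f(z) = C1 + Integral(z/cos(z), z)


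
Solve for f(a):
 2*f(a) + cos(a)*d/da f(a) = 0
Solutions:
 f(a) = C1*(sin(a) - 1)/(sin(a) + 1)


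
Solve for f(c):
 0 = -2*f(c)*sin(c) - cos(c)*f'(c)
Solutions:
 f(c) = C1*cos(c)^2


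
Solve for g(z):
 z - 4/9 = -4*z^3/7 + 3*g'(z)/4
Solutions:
 g(z) = C1 + 4*z^4/21 + 2*z^2/3 - 16*z/27


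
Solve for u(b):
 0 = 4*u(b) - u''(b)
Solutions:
 u(b) = C1*exp(-2*b) + C2*exp(2*b)


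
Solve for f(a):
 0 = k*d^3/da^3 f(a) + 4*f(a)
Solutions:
 f(a) = C1*exp(2^(2/3)*a*(-1/k)^(1/3)) + C2*exp(2^(2/3)*a*(-1/k)^(1/3)*(-1 + sqrt(3)*I)/2) + C3*exp(-2^(2/3)*a*(-1/k)^(1/3)*(1 + sqrt(3)*I)/2)


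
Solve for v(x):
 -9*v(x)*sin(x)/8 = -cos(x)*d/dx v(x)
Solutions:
 v(x) = C1/cos(x)^(9/8)


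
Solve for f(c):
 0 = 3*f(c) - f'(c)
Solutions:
 f(c) = C1*exp(3*c)


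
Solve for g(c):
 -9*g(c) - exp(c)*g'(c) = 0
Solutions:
 g(c) = C1*exp(9*exp(-c))


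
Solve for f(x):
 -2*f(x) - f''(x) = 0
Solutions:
 f(x) = C1*sin(sqrt(2)*x) + C2*cos(sqrt(2)*x)


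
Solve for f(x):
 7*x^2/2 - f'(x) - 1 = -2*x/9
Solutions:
 f(x) = C1 + 7*x^3/6 + x^2/9 - x


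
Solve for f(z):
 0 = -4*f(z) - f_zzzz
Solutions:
 f(z) = (C1*sin(z) + C2*cos(z))*exp(-z) + (C3*sin(z) + C4*cos(z))*exp(z)


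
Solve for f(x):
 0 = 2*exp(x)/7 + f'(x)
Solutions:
 f(x) = C1 - 2*exp(x)/7


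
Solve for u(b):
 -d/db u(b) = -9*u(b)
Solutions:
 u(b) = C1*exp(9*b)


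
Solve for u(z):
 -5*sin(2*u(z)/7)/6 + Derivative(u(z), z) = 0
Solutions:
 -5*z/6 + 7*log(cos(2*u(z)/7) - 1)/4 - 7*log(cos(2*u(z)/7) + 1)/4 = C1


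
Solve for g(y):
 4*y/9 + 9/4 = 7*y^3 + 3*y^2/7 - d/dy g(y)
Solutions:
 g(y) = C1 + 7*y^4/4 + y^3/7 - 2*y^2/9 - 9*y/4


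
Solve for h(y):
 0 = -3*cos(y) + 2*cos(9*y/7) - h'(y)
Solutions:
 h(y) = C1 - 3*sin(y) + 14*sin(9*y/7)/9


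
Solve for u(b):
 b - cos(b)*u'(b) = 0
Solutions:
 u(b) = C1 + Integral(b/cos(b), b)


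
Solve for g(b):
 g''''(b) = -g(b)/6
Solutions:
 g(b) = (C1*sin(2^(1/4)*3^(3/4)*b/6) + C2*cos(2^(1/4)*3^(3/4)*b/6))*exp(-2^(1/4)*3^(3/4)*b/6) + (C3*sin(2^(1/4)*3^(3/4)*b/6) + C4*cos(2^(1/4)*3^(3/4)*b/6))*exp(2^(1/4)*3^(3/4)*b/6)


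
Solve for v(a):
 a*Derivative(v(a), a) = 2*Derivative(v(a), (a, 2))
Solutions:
 v(a) = C1 + C2*erfi(a/2)


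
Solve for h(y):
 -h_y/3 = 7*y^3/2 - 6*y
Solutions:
 h(y) = C1 - 21*y^4/8 + 9*y^2


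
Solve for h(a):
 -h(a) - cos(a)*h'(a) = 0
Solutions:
 h(a) = C1*sqrt(sin(a) - 1)/sqrt(sin(a) + 1)


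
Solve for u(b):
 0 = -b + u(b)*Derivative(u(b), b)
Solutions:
 u(b) = -sqrt(C1 + b^2)
 u(b) = sqrt(C1 + b^2)


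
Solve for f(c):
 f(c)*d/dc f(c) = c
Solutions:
 f(c) = -sqrt(C1 + c^2)
 f(c) = sqrt(C1 + c^2)


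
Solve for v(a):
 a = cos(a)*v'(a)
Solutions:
 v(a) = C1 + Integral(a/cos(a), a)


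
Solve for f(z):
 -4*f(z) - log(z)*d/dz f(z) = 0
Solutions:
 f(z) = C1*exp(-4*li(z))


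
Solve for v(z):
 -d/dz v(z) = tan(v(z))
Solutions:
 v(z) = pi - asin(C1*exp(-z))
 v(z) = asin(C1*exp(-z))


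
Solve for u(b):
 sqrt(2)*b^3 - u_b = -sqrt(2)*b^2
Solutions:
 u(b) = C1 + sqrt(2)*b^4/4 + sqrt(2)*b^3/3


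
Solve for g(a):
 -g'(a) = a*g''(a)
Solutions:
 g(a) = C1 + C2*log(a)


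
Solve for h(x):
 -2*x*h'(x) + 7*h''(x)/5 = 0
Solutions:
 h(x) = C1 + C2*erfi(sqrt(35)*x/7)


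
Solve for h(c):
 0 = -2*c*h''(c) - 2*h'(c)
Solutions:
 h(c) = C1 + C2*log(c)


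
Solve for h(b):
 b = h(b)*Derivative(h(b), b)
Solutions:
 h(b) = -sqrt(C1 + b^2)
 h(b) = sqrt(C1 + b^2)


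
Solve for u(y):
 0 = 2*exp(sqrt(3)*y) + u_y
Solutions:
 u(y) = C1 - 2*sqrt(3)*exp(sqrt(3)*y)/3


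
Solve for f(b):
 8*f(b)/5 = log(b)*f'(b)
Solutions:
 f(b) = C1*exp(8*li(b)/5)


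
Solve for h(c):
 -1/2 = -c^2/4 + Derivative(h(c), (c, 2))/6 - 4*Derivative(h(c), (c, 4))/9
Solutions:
 h(c) = C1 + C2*c + C3*exp(-sqrt(6)*c/4) + C4*exp(sqrt(6)*c/4) + c^4/8 + 5*c^2/2


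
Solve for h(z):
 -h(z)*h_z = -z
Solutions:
 h(z) = -sqrt(C1 + z^2)
 h(z) = sqrt(C1 + z^2)


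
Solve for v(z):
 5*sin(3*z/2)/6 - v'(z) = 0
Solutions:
 v(z) = C1 - 5*cos(3*z/2)/9


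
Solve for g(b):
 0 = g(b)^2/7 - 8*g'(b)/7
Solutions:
 g(b) = -8/(C1 + b)


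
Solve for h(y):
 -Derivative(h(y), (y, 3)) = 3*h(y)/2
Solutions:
 h(y) = C3*exp(-2^(2/3)*3^(1/3)*y/2) + (C1*sin(2^(2/3)*3^(5/6)*y/4) + C2*cos(2^(2/3)*3^(5/6)*y/4))*exp(2^(2/3)*3^(1/3)*y/4)


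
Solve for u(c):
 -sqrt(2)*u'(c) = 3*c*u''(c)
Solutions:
 u(c) = C1 + C2*c^(1 - sqrt(2)/3)


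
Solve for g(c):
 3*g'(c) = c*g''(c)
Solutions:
 g(c) = C1 + C2*c^4


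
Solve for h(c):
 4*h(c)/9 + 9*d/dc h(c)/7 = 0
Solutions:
 h(c) = C1*exp(-28*c/81)


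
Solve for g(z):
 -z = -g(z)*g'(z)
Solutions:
 g(z) = -sqrt(C1 + z^2)
 g(z) = sqrt(C1 + z^2)


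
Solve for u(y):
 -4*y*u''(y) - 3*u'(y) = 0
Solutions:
 u(y) = C1 + C2*y^(1/4)


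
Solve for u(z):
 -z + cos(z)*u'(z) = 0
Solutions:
 u(z) = C1 + Integral(z/cos(z), z)


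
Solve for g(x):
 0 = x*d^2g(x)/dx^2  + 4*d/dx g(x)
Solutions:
 g(x) = C1 + C2/x^3


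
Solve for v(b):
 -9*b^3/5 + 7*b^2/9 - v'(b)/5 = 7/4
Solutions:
 v(b) = C1 - 9*b^4/4 + 35*b^3/27 - 35*b/4


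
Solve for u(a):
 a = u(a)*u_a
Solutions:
 u(a) = -sqrt(C1 + a^2)
 u(a) = sqrt(C1 + a^2)


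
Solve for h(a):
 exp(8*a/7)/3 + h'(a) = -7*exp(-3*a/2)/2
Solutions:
 h(a) = C1 - 7*exp(8*a/7)/24 + 7*exp(-3*a/2)/3


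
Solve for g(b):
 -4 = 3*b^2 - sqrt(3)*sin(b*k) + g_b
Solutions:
 g(b) = C1 - b^3 - 4*b - sqrt(3)*cos(b*k)/k


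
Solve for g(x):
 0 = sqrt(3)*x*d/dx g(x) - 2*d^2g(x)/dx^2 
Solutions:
 g(x) = C1 + C2*erfi(3^(1/4)*x/2)


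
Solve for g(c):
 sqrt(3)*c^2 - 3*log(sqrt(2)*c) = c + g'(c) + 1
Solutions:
 g(c) = C1 + sqrt(3)*c^3/3 - c^2/2 - 3*c*log(c) - 3*c*log(2)/2 + 2*c


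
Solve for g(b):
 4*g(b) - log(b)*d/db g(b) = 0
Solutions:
 g(b) = C1*exp(4*li(b))


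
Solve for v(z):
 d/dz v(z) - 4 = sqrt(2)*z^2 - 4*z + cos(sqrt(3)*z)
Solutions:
 v(z) = C1 + sqrt(2)*z^3/3 - 2*z^2 + 4*z + sqrt(3)*sin(sqrt(3)*z)/3


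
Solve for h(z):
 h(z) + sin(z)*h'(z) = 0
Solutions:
 h(z) = C1*sqrt(cos(z) + 1)/sqrt(cos(z) - 1)


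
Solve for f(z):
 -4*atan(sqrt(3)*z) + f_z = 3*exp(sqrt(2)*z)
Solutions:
 f(z) = C1 + 4*z*atan(sqrt(3)*z) + 3*sqrt(2)*exp(sqrt(2)*z)/2 - 2*sqrt(3)*log(3*z^2 + 1)/3


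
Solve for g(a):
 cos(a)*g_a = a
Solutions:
 g(a) = C1 + Integral(a/cos(a), a)


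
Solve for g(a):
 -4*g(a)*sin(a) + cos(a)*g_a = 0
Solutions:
 g(a) = C1/cos(a)^4


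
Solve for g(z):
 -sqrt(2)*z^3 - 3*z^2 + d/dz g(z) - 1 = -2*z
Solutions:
 g(z) = C1 + sqrt(2)*z^4/4 + z^3 - z^2 + z


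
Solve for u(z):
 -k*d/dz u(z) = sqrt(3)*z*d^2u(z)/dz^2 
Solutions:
 u(z) = C1 + z^(-sqrt(3)*re(k)/3 + 1)*(C2*sin(sqrt(3)*log(z)*Abs(im(k))/3) + C3*cos(sqrt(3)*log(z)*im(k)/3))


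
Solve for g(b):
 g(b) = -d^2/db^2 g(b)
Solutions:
 g(b) = C1*sin(b) + C2*cos(b)


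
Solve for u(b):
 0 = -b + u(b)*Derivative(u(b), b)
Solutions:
 u(b) = -sqrt(C1 + b^2)
 u(b) = sqrt(C1 + b^2)


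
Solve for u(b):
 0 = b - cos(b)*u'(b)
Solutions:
 u(b) = C1 + Integral(b/cos(b), b)


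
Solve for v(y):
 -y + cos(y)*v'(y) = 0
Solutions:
 v(y) = C1 + Integral(y/cos(y), y)


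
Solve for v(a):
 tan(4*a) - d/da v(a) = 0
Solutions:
 v(a) = C1 - log(cos(4*a))/4


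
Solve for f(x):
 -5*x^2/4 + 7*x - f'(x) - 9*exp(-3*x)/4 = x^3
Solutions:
 f(x) = C1 - x^4/4 - 5*x^3/12 + 7*x^2/2 + 3*exp(-3*x)/4


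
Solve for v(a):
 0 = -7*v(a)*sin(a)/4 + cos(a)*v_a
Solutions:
 v(a) = C1/cos(a)^(7/4)


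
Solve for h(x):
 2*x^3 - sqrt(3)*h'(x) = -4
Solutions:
 h(x) = C1 + sqrt(3)*x^4/6 + 4*sqrt(3)*x/3


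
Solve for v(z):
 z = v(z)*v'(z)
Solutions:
 v(z) = -sqrt(C1 + z^2)
 v(z) = sqrt(C1 + z^2)


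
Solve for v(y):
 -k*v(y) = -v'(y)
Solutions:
 v(y) = C1*exp(k*y)


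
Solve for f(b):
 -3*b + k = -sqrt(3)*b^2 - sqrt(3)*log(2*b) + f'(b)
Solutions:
 f(b) = C1 + sqrt(3)*b^3/3 - 3*b^2/2 + b*k + sqrt(3)*b*log(b) - sqrt(3)*b + sqrt(3)*b*log(2)


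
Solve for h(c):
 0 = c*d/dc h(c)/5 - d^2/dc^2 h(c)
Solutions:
 h(c) = C1 + C2*erfi(sqrt(10)*c/10)


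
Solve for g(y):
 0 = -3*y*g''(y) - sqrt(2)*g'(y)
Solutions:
 g(y) = C1 + C2*y^(1 - sqrt(2)/3)


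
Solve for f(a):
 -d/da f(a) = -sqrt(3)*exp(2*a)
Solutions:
 f(a) = C1 + sqrt(3)*exp(2*a)/2


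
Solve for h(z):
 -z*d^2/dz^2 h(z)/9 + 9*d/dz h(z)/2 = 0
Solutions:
 h(z) = C1 + C2*z^(83/2)


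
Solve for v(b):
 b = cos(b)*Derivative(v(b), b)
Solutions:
 v(b) = C1 + Integral(b/cos(b), b)


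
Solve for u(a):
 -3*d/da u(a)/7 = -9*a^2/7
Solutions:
 u(a) = C1 + a^3


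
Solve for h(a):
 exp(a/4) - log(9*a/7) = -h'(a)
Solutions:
 h(a) = C1 + a*log(a) + a*(-log(7) - 1 + 2*log(3)) - 4*exp(a/4)


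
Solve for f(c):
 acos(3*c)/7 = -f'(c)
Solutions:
 f(c) = C1 - c*acos(3*c)/7 + sqrt(1 - 9*c^2)/21


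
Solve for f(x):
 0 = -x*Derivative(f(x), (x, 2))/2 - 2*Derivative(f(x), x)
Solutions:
 f(x) = C1 + C2/x^3


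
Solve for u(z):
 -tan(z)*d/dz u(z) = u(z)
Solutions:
 u(z) = C1/sin(z)


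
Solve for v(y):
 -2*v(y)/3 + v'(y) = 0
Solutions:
 v(y) = C1*exp(2*y/3)


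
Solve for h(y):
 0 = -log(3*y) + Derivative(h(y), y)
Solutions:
 h(y) = C1 + y*log(y) - y + y*log(3)


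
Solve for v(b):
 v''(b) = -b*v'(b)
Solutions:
 v(b) = C1 + C2*erf(sqrt(2)*b/2)


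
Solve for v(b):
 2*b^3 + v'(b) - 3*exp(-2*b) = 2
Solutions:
 v(b) = C1 - b^4/2 + 2*b - 3*exp(-2*b)/2


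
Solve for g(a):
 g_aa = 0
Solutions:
 g(a) = C1 + C2*a


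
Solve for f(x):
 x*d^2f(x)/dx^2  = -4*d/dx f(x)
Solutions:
 f(x) = C1 + C2/x^3


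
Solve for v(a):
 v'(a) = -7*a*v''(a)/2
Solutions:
 v(a) = C1 + C2*a^(5/7)


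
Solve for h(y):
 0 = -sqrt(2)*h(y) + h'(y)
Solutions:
 h(y) = C1*exp(sqrt(2)*y)


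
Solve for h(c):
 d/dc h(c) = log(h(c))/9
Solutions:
 li(h(c)) = C1 + c/9


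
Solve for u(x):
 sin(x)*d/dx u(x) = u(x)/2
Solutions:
 u(x) = C1*(cos(x) - 1)^(1/4)/(cos(x) + 1)^(1/4)


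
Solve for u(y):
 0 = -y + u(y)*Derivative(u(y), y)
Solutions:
 u(y) = -sqrt(C1 + y^2)
 u(y) = sqrt(C1 + y^2)


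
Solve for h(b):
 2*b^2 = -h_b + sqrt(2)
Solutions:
 h(b) = C1 - 2*b^3/3 + sqrt(2)*b


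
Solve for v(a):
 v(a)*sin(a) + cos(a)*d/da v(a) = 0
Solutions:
 v(a) = C1*cos(a)


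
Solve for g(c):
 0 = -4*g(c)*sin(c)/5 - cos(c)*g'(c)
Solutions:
 g(c) = C1*cos(c)^(4/5)


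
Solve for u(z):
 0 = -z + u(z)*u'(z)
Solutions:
 u(z) = -sqrt(C1 + z^2)
 u(z) = sqrt(C1 + z^2)


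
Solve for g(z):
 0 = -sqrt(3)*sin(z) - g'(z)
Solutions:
 g(z) = C1 + sqrt(3)*cos(z)


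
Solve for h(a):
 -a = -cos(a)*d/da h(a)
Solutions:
 h(a) = C1 + Integral(a/cos(a), a)


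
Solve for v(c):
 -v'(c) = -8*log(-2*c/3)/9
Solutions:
 v(c) = C1 + 8*c*log(-c)/9 + 8*c*(-log(3) - 1 + log(2))/9


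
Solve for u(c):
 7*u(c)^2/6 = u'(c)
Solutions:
 u(c) = -6/(C1 + 7*c)


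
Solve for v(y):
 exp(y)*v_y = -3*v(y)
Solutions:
 v(y) = C1*exp(3*exp(-y))


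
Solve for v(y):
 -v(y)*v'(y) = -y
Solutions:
 v(y) = -sqrt(C1 + y^2)
 v(y) = sqrt(C1 + y^2)


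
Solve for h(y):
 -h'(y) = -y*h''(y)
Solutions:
 h(y) = C1 + C2*y^2


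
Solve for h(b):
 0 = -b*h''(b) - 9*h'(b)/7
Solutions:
 h(b) = C1 + C2/b^(2/7)


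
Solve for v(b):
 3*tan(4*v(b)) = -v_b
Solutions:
 v(b) = -asin(C1*exp(-12*b))/4 + pi/4
 v(b) = asin(C1*exp(-12*b))/4


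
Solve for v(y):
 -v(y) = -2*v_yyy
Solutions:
 v(y) = C3*exp(2^(2/3)*y/2) + (C1*sin(2^(2/3)*sqrt(3)*y/4) + C2*cos(2^(2/3)*sqrt(3)*y/4))*exp(-2^(2/3)*y/4)


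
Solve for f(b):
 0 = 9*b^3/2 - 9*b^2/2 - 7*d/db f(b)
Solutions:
 f(b) = C1 + 9*b^4/56 - 3*b^3/14


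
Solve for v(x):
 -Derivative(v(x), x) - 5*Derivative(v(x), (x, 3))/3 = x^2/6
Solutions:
 v(x) = C1 + C2*sin(sqrt(15)*x/5) + C3*cos(sqrt(15)*x/5) - x^3/18 + 5*x/9


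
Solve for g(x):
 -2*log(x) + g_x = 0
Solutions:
 g(x) = C1 + 2*x*log(x) - 2*x


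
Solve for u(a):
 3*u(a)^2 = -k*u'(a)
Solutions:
 u(a) = k/(C1*k + 3*a)


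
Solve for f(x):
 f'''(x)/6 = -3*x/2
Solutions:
 f(x) = C1 + C2*x + C3*x^2 - 3*x^4/8


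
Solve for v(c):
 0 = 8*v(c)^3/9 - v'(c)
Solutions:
 v(c) = -3*sqrt(2)*sqrt(-1/(C1 + 8*c))/2
 v(c) = 3*sqrt(2)*sqrt(-1/(C1 + 8*c))/2


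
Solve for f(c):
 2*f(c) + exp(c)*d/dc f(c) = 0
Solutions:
 f(c) = C1*exp(2*exp(-c))


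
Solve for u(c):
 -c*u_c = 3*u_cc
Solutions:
 u(c) = C1 + C2*erf(sqrt(6)*c/6)


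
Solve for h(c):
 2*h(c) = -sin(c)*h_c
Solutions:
 h(c) = C1*(cos(c) + 1)/(cos(c) - 1)


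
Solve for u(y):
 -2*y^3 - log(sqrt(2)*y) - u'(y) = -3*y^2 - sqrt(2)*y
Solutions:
 u(y) = C1 - y^4/2 + y^3 + sqrt(2)*y^2/2 - y*log(y) - y*log(2)/2 + y


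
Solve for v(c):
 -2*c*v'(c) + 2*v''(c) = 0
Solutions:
 v(c) = C1 + C2*erfi(sqrt(2)*c/2)


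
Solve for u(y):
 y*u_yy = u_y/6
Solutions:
 u(y) = C1 + C2*y^(7/6)


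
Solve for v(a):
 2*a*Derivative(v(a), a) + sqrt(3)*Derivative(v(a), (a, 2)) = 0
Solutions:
 v(a) = C1 + C2*erf(3^(3/4)*a/3)


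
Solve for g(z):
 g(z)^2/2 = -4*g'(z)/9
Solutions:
 g(z) = 8/(C1 + 9*z)


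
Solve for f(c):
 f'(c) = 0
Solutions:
 f(c) = C1


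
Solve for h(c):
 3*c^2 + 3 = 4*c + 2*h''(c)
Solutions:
 h(c) = C1 + C2*c + c^4/8 - c^3/3 + 3*c^2/4


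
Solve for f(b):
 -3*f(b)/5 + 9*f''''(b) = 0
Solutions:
 f(b) = C1*exp(-15^(3/4)*b/15) + C2*exp(15^(3/4)*b/15) + C3*sin(15^(3/4)*b/15) + C4*cos(15^(3/4)*b/15)


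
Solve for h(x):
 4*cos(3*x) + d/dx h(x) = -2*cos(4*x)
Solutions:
 h(x) = C1 - 4*sin(3*x)/3 - sin(4*x)/2


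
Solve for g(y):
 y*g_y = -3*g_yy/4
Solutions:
 g(y) = C1 + C2*erf(sqrt(6)*y/3)


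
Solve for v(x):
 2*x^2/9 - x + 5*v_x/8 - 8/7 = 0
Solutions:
 v(x) = C1 - 16*x^3/135 + 4*x^2/5 + 64*x/35


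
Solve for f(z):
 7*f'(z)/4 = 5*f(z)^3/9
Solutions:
 f(z) = -3*sqrt(14)*sqrt(-1/(C1 + 20*z))/2
 f(z) = 3*sqrt(14)*sqrt(-1/(C1 + 20*z))/2


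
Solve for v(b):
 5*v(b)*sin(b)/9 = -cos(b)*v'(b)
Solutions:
 v(b) = C1*cos(b)^(5/9)


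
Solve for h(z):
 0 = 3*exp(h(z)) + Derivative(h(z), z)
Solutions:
 h(z) = log(1/(C1 + 3*z))


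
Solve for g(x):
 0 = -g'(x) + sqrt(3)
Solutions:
 g(x) = C1 + sqrt(3)*x


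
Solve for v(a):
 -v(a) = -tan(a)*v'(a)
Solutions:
 v(a) = C1*sin(a)


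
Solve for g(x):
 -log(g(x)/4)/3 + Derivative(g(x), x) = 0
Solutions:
 3*Integral(1/(-log(_y) + 2*log(2)), (_y, g(x))) = C1 - x


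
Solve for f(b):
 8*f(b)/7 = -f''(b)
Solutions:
 f(b) = C1*sin(2*sqrt(14)*b/7) + C2*cos(2*sqrt(14)*b/7)


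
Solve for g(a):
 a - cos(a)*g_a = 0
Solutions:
 g(a) = C1 + Integral(a/cos(a), a)


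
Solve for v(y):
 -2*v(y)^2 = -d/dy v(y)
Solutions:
 v(y) = -1/(C1 + 2*y)


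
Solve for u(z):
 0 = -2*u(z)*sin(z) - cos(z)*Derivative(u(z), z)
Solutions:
 u(z) = C1*cos(z)^2


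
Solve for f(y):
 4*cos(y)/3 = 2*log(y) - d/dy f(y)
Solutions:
 f(y) = C1 + 2*y*log(y) - 2*y - 4*sin(y)/3


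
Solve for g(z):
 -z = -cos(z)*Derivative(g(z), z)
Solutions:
 g(z) = C1 + Integral(z/cos(z), z)


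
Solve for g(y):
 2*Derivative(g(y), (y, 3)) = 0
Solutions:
 g(y) = C1 + C2*y + C3*y^2


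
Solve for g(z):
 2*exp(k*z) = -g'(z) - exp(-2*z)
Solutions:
 g(z) = C1 + exp(-2*z)/2 - 2*exp(k*z)/k


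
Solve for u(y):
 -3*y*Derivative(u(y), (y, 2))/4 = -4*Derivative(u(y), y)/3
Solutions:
 u(y) = C1 + C2*y^(25/9)


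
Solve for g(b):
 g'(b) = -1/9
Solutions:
 g(b) = C1 - b/9


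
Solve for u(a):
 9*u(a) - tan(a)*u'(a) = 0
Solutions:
 u(a) = C1*sin(a)^9


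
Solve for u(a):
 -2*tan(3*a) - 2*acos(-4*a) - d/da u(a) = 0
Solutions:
 u(a) = C1 - 2*a*acos(-4*a) - sqrt(1 - 16*a^2)/2 + 2*log(cos(3*a))/3


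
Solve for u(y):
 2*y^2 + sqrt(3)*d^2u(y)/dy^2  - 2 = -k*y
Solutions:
 u(y) = C1 + C2*y - sqrt(3)*k*y^3/18 - sqrt(3)*y^4/18 + sqrt(3)*y^2/3


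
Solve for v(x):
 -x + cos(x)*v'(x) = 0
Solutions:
 v(x) = C1 + Integral(x/cos(x), x)


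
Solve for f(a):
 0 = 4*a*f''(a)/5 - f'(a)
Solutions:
 f(a) = C1 + C2*a^(9/4)


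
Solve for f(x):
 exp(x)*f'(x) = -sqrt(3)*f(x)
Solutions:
 f(x) = C1*exp(sqrt(3)*exp(-x))


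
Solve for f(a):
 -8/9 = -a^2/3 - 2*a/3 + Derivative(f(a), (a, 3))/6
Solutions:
 f(a) = C1 + C2*a + C3*a^2 + a^5/30 + a^4/6 - 8*a^3/9


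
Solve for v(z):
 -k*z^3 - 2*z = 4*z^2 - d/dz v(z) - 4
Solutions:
 v(z) = C1 + k*z^4/4 + 4*z^3/3 + z^2 - 4*z


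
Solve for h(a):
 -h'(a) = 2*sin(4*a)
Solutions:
 h(a) = C1 + cos(4*a)/2


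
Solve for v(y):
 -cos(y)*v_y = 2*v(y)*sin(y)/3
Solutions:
 v(y) = C1*cos(y)^(2/3)


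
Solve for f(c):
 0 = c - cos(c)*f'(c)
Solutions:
 f(c) = C1 + Integral(c/cos(c), c)


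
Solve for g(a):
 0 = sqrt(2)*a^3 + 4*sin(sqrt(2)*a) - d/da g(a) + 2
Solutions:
 g(a) = C1 + sqrt(2)*a^4/4 + 2*a - 2*sqrt(2)*cos(sqrt(2)*a)


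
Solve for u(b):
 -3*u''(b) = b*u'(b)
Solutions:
 u(b) = C1 + C2*erf(sqrt(6)*b/6)


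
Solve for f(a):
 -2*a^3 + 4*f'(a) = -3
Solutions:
 f(a) = C1 + a^4/8 - 3*a/4


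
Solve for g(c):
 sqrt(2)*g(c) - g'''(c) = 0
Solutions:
 g(c) = C3*exp(2^(1/6)*c) + (C1*sin(2^(1/6)*sqrt(3)*c/2) + C2*cos(2^(1/6)*sqrt(3)*c/2))*exp(-2^(1/6)*c/2)
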